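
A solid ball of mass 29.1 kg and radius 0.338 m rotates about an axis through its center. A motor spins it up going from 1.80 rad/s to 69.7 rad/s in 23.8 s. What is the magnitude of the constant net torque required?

I = (2/5)MR² = (2/5)(29.1)(0.338)² = 1.330 kg·m².
α = Δω/Δt = (69.7 − 1.80)/23.8 = 2.853 rad/s².
τ = Iα = (1.330)(2.853) = 3.794 N·m.

τ ≈ 3.79 N·m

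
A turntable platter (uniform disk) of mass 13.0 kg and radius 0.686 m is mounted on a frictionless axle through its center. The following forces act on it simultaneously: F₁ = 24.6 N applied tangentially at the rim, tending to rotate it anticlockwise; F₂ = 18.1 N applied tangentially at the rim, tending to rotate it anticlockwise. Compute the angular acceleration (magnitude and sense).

I = ½MR² = (1/2)(13.0)(0.686)² = 3.059 kg·m².
Taking anticlockwise as positive: τ₁ = +(24.6)(0.686) = +16.88 N·m; τ₂ = +(18.1)(0.686) = +12.42 N·m.
Net torque τ = 29.29 N·m.
α = τ/I = 29.29/3.059 = 9.576 rad/s².

α ≈ 9.58 rad/s², anticlockwise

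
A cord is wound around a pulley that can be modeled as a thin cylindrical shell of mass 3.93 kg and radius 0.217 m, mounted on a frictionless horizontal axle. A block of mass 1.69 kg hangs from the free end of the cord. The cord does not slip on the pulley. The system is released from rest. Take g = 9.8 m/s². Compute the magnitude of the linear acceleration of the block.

I = MR² = (3.93)(0.217)² = 0.1851 kg·m².
Block: mg − T = ma. Pulley: TR = Iα. No-slip: a = αR, so T = (I/R²)a = 3.930·a.
Then mg = (m + 3.930)a, so a = (1.69)(9.8)/(1.69 + 3.930) = 2.947 m/s².

a ≈ 2.95 m/s²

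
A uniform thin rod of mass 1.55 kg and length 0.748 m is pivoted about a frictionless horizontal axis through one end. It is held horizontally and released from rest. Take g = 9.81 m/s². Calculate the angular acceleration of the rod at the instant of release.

About the pivot, I = (1/3)ML² = (1/3)(1.55)(0.748)² = 0.2891 kg·m².
The weight acts at the center, a distance L/2 = 0.3740 m from the pivot; τ = Mg(L/2) = 5.687 N·m.
α = τ/I = 5.687/0.2891 = 19.67 rad/s².

α ≈ 19.7 rad/s²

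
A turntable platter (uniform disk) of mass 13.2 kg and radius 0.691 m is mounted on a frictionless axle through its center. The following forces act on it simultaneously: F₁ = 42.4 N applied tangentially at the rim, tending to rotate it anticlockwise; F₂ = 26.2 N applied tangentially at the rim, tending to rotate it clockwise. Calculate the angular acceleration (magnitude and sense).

I = ½MR² = (1/2)(13.2)(0.691)² = 3.151 kg·m².
Taking anticlockwise as positive: τ₁ = +(42.4)(0.691) = +29.30 N·m; τ₂ = −(26.2)(0.691) = −18.10 N·m.
Net torque τ = 11.19 N·m.
α = τ/I = 11.19/3.151 = 3.552 rad/s².

α ≈ 3.55 rad/s², anticlockwise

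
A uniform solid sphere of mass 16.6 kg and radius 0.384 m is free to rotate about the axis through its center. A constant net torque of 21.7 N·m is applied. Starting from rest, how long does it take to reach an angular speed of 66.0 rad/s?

t ≈ 2.98 s

I = (2/5)MR² = (2/5)(16.6)(0.384)² = 0.9791 kg·m².
α = τ/I = 21.7/0.9791 = 22.16 rad/s².
ω = αt ⇒ t = ω/α = 66.0/22.16 = 2.978 s.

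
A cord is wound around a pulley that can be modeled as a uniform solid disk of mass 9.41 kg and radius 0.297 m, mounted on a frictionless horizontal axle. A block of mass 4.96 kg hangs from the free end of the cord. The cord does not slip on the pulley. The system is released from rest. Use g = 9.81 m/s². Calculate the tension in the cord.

I = ½MR² = (1/2)(9.41)(0.297)² = 0.4150 kg·m².
Block: mg − T = ma. Pulley: TR = Iα. No-slip: a = αR, so T = (I/R²)a = 4.705·a.
Then mg = (m + 4.705)a, so a = (4.96)(9.81)/(4.96 + 4.705) = 5.034 m/s².
T = 4.705·a = 23.69 N.

T ≈ 23.7 N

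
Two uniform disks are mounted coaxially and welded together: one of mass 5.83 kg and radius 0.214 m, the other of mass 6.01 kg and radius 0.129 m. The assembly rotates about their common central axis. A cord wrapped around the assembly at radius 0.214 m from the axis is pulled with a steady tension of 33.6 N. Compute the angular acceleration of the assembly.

α ≈ 39.2 rad/s²

I = ½M₁R₁² + ½M₂R₂² = ½(5.83)(0.214)² + ½(6.01)(0.129)² = 0.1835 kg·m².
τ = F r = (33.6)(0.214) = 7.190 N·m.
α = τ/I = 7.190/0.1835 = 39.18 rad/s².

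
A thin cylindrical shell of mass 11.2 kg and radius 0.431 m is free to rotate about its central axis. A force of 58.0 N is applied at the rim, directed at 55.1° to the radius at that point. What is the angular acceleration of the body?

α ≈ 9.85 rad/s²

I = MR² = (11.2)(0.431)² = 2.081 kg·m².
Only the tangential component produces torque: τ = F R sinθ = (58.0)(0.431) sin 55.1° = 20.50 N·m.
From τ = Iα: α = 20.50/2.081 = 9.854 rad/s².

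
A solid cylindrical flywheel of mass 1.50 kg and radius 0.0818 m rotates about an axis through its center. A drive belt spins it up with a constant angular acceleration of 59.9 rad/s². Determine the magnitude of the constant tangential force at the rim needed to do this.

I = ½MR² = (1/2)(1.50)(0.0818)² = 0.005018 kg·m².
The required torque is τ = Iα = (0.005018)(59.90) = 0.3006 N·m.
A tangential force at the rim gives τ = FR, so F = τ/R = 0.3006/0.0818 = 3.675 N.

F ≈ 3.67 N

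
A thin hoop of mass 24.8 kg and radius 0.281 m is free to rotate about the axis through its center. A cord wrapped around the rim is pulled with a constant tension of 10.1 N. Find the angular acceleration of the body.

α ≈ 1.45 rad/s²

I = MR² = (24.8)(0.281)² = 1.958 kg·m².
τ = F R = (10.1)(0.281) = 2.838 N·m.
From τ = Iα: α = 2.838/1.958 = 1.449 rad/s².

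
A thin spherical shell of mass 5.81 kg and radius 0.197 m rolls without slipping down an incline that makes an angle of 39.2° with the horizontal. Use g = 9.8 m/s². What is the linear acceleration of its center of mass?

a ≈ 3.72 m/s²

Translation along the incline: Mg sinθ − f = Ma.
Rotation about the center: fR = Iα with I = (2/3)MR². No-slip gives a = αR, so f = (I/R²)a = (2/3)M a.
Substituting: Mg sinθ = (1 + 0.6667)Ma, so a = g sinθ/(1 + 0.6667) = (9.8) sin 39.2° / 1.667 = 3.716 m/s².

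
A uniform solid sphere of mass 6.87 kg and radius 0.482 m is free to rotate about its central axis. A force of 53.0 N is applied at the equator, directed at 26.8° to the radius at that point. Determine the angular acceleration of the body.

I = (2/5)MR² = (2/5)(6.87)(0.482)² = 0.6384 kg·m².
Only the tangential component produces torque: τ = F R sinθ = (53.0)(0.482) sin 26.8° = 11.52 N·m.
Newton's second law for rotation, τ = Iα, gives α = τ/I = 11.52/0.6384 = 18.04 rad/s².

α ≈ 18.0 rad/s²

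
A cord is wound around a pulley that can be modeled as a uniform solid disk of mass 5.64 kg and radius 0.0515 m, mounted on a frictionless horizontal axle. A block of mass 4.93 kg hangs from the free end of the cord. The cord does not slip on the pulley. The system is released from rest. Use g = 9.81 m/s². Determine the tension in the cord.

I = ½MR² = (1/2)(5.64)(0.0515)² = 0.007479 kg·m².
Block: mg − T = ma. Pulley: TR = Iα. No-slip: a = αR, so T = (I/R²)a = 2.820·a.
Then mg = (m + 2.820)a, so a = (4.93)(9.81)/(4.93 + 2.820) = 6.240 m/s².
T = 2.820·a = 17.60 N.

T ≈ 17.6 N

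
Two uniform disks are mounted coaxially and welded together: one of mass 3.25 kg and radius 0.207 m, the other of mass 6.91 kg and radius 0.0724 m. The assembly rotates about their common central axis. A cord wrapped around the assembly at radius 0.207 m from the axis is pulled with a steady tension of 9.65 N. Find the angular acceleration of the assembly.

α ≈ 22.8 rad/s²

I = ½M₁R₁² + ½M₂R₂² = ½(3.25)(0.207)² + ½(6.91)(0.0724)² = 0.08774 kg·m².
τ = F r = (9.65)(0.207) = 1.998 N·m.
α = τ/I = 1.998/0.08774 = 22.77 rad/s².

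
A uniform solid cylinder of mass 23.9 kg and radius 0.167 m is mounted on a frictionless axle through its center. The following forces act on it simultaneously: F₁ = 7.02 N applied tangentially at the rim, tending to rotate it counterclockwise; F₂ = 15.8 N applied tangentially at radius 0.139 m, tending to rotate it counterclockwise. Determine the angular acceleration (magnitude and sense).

α ≈ 10.1 rad/s², counterclockwise

I = ½MR² = (1/2)(23.9)(0.167)² = 0.3333 kg·m².
Taking counterclockwise as positive: τ₁ = +(7.02)(0.167) = +1.172 N·m; τ₂ = +(15.8)(0.139) = +2.196 N·m.
Net torque τ = 3.369 N·m.
α = τ/I = 3.369/0.3333 = 10.11 rad/s².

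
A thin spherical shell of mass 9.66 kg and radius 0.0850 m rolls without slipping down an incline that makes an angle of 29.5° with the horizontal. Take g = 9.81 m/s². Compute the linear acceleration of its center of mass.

Translation along the incline: Mg sinθ − f = Ma.
Rotation about the center: fR = Iα with I = (2/3)MR². No-slip gives a = αR, so f = (I/R²)a = (2/3)M a.
Substituting: Mg sinθ = (1 + 0.6667)Ma, so a = g sinθ/(1 + 0.6667) = (9.81) sin 29.5° / 1.667 = 2.898 m/s².

a ≈ 2.90 m/s²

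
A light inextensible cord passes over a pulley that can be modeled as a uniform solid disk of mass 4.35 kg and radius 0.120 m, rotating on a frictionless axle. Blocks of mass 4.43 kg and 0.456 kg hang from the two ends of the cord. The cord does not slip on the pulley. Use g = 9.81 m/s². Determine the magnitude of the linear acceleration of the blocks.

I = ½MR² = (1/2)(4.35)(0.120)² = 0.03132 kg·m².
Heavier block: m₁g − T₁ = m₁a. Lighter block: T₂ − m₂g = m₂a.
Pulley: (T₁ − T₂)R = Iα = I(a/R), so T₁ − T₂ = (I/R²)a = (1/2)M_p a = 2.175·a.
Adding the three: (m₁ − m₂)g = (m₁ + m₂ + 2.175)a, so a = (4.43 − 0.456)(9.81)/(4.43 + 0.456 + 2.175) = 5.521 m/s².

a ≈ 5.52 m/s²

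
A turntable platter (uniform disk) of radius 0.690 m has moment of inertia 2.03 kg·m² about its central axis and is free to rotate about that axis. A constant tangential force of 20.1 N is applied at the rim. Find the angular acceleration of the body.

τ = F R = (20.1)(0.690) = 13.87 N·m.
Newton's second law for rotation, τ = Iα, gives α = τ/I = 13.87/2.030 = 6.832 rad/s².

α ≈ 6.83 rad/s²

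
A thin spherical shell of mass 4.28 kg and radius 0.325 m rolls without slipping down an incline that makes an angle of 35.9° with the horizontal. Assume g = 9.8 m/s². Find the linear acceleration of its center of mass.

a ≈ 3.45 m/s²

Translation along the incline: Mg sinθ − f = Ma.
Rotation about the center: fR = Iα with I = (2/3)MR². No-slip gives a = αR, so f = (I/R²)a = (2/3)M a.
Substituting: Mg sinθ = (1 + 0.6667)Ma, so a = g sinθ/(1 + 0.6667) = (9.8) sin 35.9° / 1.667 = 3.448 m/s².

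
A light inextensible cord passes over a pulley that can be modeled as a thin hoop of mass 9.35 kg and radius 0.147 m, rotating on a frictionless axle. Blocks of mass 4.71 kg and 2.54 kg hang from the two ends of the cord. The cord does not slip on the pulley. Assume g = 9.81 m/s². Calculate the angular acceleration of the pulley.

I = MR² = (9.35)(0.147)² = 0.2020 kg·m².
Heavier block: m₁g − T₁ = m₁a. Lighter block: T₂ − m₂g = m₂a.
Pulley: (T₁ − T₂)R = Iα = I(a/R), so T₁ − T₂ = (I/R²)a = 1·M_p a = 9.350·a.
Adding the three: (m₁ − m₂)g = (m₁ + m₂ + 9.350)a, so a = (4.71 − 2.54)(9.81)/(4.71 + 2.54 + 9.350) = 1.282 m/s².
α = a/R = 1.282/0.147 = 8.724 rad/s².

α ≈ 8.72 rad/s²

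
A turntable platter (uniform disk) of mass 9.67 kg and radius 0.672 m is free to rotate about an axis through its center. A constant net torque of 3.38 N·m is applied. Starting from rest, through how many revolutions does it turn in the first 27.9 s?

≈ 95.9 revolutions

I = ½MR² = (1/2)(9.67)(0.672)² = 2.183 kg·m².
α = τ/I = 3.38/2.183 = 1.548 rad/s².
θ = ½αt² = ½(1.548)(27.9)² = 602.5 rad.
Revolutions = θ/(2π) = 95.89.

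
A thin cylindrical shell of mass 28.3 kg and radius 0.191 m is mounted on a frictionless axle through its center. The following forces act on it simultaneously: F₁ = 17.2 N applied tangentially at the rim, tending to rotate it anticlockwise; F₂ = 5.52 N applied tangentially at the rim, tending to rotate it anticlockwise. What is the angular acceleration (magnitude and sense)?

I = MR² = (28.3)(0.191)² = 1.032 kg·m².
Taking anticlockwise as positive: τ₁ = +(17.2)(0.191) = +3.285 N·m; τ₂ = +(5.52)(0.191) = +1.054 N·m.
Net torque τ = 4.340 N·m.
α = τ/I = 4.340/1.032 = 4.203 rad/s².

α ≈ 4.20 rad/s², anticlockwise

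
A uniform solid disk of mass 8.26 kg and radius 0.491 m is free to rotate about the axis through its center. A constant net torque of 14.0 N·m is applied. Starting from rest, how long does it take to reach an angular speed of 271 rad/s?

t ≈ 19.3 s

I = ½MR² = (1/2)(8.26)(0.491)² = 0.9957 kg·m².
α = τ/I = 14.0/0.9957 = 14.06 rad/s².
ω = αt ⇒ t = ω/α = 271/14.06 = 19.27 s.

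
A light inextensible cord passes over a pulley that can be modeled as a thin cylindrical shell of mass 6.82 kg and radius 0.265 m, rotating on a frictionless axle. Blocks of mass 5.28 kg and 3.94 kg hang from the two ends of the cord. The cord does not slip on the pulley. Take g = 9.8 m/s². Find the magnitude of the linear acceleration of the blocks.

a ≈ 0.819 m/s²

I = MR² = (6.82)(0.265)² = 0.4789 kg·m².
Heavier block: m₁g − T₁ = m₁a. Lighter block: T₂ − m₂g = m₂a.
Pulley: (T₁ − T₂)R = Iα = I(a/R), so T₁ − T₂ = (I/R²)a = 1·M_p a = 6.820·a.
Adding the three: (m₁ − m₂)g = (m₁ + m₂ + 6.820)a, so a = (5.28 − 3.94)(9.8)/(5.28 + 3.94 + 6.820) = 0.8187 m/s².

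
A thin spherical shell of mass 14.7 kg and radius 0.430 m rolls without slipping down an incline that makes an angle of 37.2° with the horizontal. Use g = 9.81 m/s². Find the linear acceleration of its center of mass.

a ≈ 3.56 m/s²

Translation along the incline: Mg sinθ − f = Ma.
Rotation about the center: fR = Iα with I = (2/3)MR². No-slip gives a = αR, so f = (I/R²)a = (2/3)M a.
Substituting: Mg sinθ = (1 + 0.6667)Ma, so a = g sinθ/(1 + 0.6667) = (9.81) sin 37.2° / 1.667 = 3.559 m/s².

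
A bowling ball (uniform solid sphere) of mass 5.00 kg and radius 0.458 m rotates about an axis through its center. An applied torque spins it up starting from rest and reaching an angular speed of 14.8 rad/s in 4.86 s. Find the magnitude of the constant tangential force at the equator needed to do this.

F ≈ 2.79 N

I = (2/5)MR² = (2/5)(5.00)(0.458)² = 0.4195 kg·m².
α = Δω/Δt = (14.8 − 0)/4.86 = 3.045 rad/s².
The required torque is τ = Iα = (0.4195)(3.045) = 1.278 N·m.
A tangential force at the equator gives τ = FR, so F = τ/R = 1.278/0.458 = 2.789 N.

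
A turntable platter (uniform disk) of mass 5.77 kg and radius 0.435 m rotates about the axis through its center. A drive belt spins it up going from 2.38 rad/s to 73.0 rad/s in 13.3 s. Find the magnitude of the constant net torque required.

τ ≈ 2.90 N·m

I = ½MR² = (1/2)(5.77)(0.435)² = 0.5459 kg·m².
α = Δω/Δt = (73.0 − 2.38)/13.3 = 5.310 rad/s².
τ = Iα = (0.5459)(5.310) = 2.899 N·m.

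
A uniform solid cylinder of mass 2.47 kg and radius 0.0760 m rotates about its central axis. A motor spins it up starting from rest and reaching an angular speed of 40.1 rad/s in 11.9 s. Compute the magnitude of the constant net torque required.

τ ≈ 0.0240 N·m

I = ½MR² = (1/2)(2.47)(0.0760)² = 0.007133 kg·m².
α = Δω/Δt = (40.1 − 0)/11.9 = 3.370 rad/s².
τ = Iα = (0.007133)(3.370) = 0.02404 N·m.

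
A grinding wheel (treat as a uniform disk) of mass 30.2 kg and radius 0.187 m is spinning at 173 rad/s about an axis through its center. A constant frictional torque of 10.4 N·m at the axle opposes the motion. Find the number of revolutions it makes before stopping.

I = ½MR² = (1/2)(30.2)(0.187)² = 0.5280 kg·m².
The net torque has magnitude 10.4 N·m, opposing ω.
|α| = τ/I = 10.40/0.5280 = 19.70 rad/s² (deceleration).
ω² = ω₀² − 2|α|θ with ω = 0 ⇒ θ = ω₀²/(2|α|) = 759.8 rad = 120.9 rev.

≈ 121 revolutions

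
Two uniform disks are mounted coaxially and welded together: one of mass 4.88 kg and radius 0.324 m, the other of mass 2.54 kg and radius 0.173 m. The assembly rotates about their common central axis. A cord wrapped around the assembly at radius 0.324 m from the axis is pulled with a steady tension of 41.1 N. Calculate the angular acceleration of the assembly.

α ≈ 45.3 rad/s²

I = ½M₁R₁² + ½M₂R₂² = ½(4.88)(0.324)² + ½(2.54)(0.173)² = 0.2942 kg·m².
τ = F r = (41.1)(0.324) = 13.32 N·m.
α = τ/I = 13.32/0.2942 = 45.27 rad/s².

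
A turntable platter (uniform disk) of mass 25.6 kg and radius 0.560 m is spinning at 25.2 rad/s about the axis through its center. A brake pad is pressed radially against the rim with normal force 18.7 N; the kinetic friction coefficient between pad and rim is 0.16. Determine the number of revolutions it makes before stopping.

I = ½MR² = (1/2)(25.6)(0.560)² = 4.014 kg·m².
Friction force f = μN = (0.16)(18.7) = 2.992 N at the rim; torque magnitude τ = fR = 1.676 N·m, opposing ω.
|α| = τ/I = 1.676/4.014 = 0.4174 rad/s² (deceleration).
ω² = ω₀² − 2|α|θ with ω = 0 ⇒ θ = ω₀²/(2|α|) = 760.7 rad = 121.1 rev.

≈ 121 revolutions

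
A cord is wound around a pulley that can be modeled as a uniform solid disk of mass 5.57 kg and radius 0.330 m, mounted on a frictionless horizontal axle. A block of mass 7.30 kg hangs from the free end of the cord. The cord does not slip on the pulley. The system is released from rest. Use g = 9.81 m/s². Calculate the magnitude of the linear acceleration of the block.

a ≈ 7.10 m/s²

I = ½MR² = (1/2)(5.57)(0.330)² = 0.3033 kg·m².
Block: mg − T = ma. Pulley: TR = Iα. No-slip: a = αR, so T = (I/R²)a = 2.785·a.
Then mg = (m + 2.785)a, so a = (7.30)(9.81)/(7.30 + 2.785) = 7.101 m/s².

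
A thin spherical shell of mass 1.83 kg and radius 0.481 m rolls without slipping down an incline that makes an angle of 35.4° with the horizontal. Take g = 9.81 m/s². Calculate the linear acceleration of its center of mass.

a ≈ 3.41 m/s²

Translation along the incline: Mg sinθ − f = Ma.
Rotation about the center: fR = Iα with I = (2/3)MR². No-slip gives a = αR, so f = (I/R²)a = (2/3)M a.
Substituting: Mg sinθ = (1 + 0.6667)Ma, so a = g sinθ/(1 + 0.6667) = (9.81) sin 35.4° / 1.667 = 3.410 m/s².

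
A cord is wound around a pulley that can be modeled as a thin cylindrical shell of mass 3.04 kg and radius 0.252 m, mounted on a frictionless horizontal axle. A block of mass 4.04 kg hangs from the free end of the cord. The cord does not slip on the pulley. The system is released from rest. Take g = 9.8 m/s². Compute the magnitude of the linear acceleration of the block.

a ≈ 5.59 m/s²

I = MR² = (3.04)(0.252)² = 0.1931 kg·m².
Block: mg − T = ma. Pulley: TR = Iα. No-slip: a = αR, so T = (I/R²)a = 3.040·a.
Then mg = (m + 3.040)a, so a = (4.04)(9.8)/(4.04 + 3.040) = 5.592 m/s².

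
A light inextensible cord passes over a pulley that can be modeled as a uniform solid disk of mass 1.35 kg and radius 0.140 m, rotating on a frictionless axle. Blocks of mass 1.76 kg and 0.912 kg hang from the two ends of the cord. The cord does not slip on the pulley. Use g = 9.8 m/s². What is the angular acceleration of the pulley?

α ≈ 17.7 rad/s²

I = ½MR² = (1/2)(1.35)(0.140)² = 0.01323 kg·m².
Heavier block: m₁g − T₁ = m₁a. Lighter block: T₂ − m₂g = m₂a.
Pulley: (T₁ − T₂)R = Iα = I(a/R), so T₁ − T₂ = (I/R²)a = (1/2)M_p a = 0.6750·a.
Adding the three: (m₁ − m₂)g = (m₁ + m₂ + 0.6750)a, so a = (1.76 − 0.912)(9.8)/(1.76 + 0.912 + 0.6750) = 2.483 m/s².
α = a/R = 2.483/0.140 = 17.74 rad/s².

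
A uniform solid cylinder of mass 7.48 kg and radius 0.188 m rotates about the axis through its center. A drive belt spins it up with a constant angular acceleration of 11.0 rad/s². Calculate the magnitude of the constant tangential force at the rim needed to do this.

I = ½MR² = (1/2)(7.48)(0.188)² = 0.1322 kg·m².
The required torque is τ = Iα = (0.1322)(11.00) = 1.454 N·m.
A tangential force at the rim gives τ = FR, so F = τ/R = 1.454/0.188 = 7.734 N.

F ≈ 7.73 N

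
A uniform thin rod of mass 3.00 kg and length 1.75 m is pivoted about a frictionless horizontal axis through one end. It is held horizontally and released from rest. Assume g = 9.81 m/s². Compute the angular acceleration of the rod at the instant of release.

α ≈ 8.41 rad/s²

About the pivot, I = (1/3)ML² = (1/3)(3.00)(1.75)² = 3.062 kg·m².
The weight acts at the center, a distance L/2 = 0.8750 m from the pivot; τ = Mg(L/2) = 25.75 N·m.
α = τ/I = 25.75/3.062 = 8.409 rad/s².
(Equivalently α = (3g/(2L)) = 8.409 rad/s².)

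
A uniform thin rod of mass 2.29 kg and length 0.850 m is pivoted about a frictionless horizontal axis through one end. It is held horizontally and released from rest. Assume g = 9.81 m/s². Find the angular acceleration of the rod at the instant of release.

α ≈ 17.3 rad/s²

About the pivot, I = (1/3)ML² = (1/3)(2.29)(0.850)² = 0.5515 kg·m².
The weight acts at the center, a distance L/2 = 0.4250 m from the pivot; τ = Mg(L/2) = 9.548 N·m.
α = τ/I = 9.548/0.5515 = 17.31 rad/s².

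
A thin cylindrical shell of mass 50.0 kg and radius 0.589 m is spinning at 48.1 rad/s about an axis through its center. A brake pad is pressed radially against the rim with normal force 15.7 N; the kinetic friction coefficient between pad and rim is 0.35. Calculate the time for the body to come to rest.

t ≈ 258 s

I = MR² = (50.0)(0.589)² = 17.35 kg·m².
Friction force f = μN = (0.35)(15.7) = 5.495 N at the rim; torque magnitude τ = fR = 3.237 N·m, opposing ω.
|α| = τ/I = 3.237/17.35 = 0.1866 rad/s² (deceleration).
0 = ω₀ − |α|t ⇒ t = ω₀/|α| = 48.1/0.1866 = 257.8 s.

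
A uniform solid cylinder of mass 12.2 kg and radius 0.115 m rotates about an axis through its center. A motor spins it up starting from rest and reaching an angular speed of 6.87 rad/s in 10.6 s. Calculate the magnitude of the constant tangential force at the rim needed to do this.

F ≈ 0.455 N

I = ½MR² = (1/2)(12.2)(0.115)² = 0.08067 kg·m².
α = Δω/Δt = (6.87 − 0)/10.6 = 0.6481 rad/s².
The required torque is τ = Iα = (0.08067)(0.6481) = 0.05228 N·m.
A tangential force at the rim gives τ = FR, so F = τ/R = 0.05228/0.115 = 0.4547 N.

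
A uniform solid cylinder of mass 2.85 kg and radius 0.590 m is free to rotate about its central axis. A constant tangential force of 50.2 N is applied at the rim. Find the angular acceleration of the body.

I = ½MR² = (1/2)(2.85)(0.590)² = 0.4960 kg·m².
τ = F R = (50.2)(0.590) = 29.62 N·m.
Newton's second law for rotation, τ = Iα, gives α = τ/I = 29.62/0.4960 = 59.71 rad/s².

α ≈ 59.7 rad/s²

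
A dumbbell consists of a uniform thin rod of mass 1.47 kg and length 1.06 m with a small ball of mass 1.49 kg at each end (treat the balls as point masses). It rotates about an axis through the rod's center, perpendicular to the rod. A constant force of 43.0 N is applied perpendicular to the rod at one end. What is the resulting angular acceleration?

I_rod = (1/12)ML² = (1/12)(1.47)(1.06)² = 0.1376 kg·m².
I_balls = 2·m·(L/2)² = 2(1.49)(0.5300)² = 0.8371 kg·m².
Total I = 0.9747 kg·m².
τ = F·(L/2) = (43.0)(0.530) = 22.79 N·m.
α = τ/I = 22.79/0.9747 = 23.38 rad/s².

α ≈ 23.4 rad/s²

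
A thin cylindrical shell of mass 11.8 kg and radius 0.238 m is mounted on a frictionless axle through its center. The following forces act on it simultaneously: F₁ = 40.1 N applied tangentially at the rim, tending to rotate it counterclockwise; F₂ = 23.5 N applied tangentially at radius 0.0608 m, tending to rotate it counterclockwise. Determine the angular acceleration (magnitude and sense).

I = MR² = (11.8)(0.238)² = 0.6684 kg·m².
Taking counterclockwise as positive: τ₁ = +(40.1)(0.238) = +9.544 N·m; τ₂ = +(23.5)(0.0608) = +1.429 N·m.
Net torque τ = 10.97 N·m.
α = τ/I = 10.97/0.6684 = 16.42 rad/s².

α ≈ 16.4 rad/s², counterclockwise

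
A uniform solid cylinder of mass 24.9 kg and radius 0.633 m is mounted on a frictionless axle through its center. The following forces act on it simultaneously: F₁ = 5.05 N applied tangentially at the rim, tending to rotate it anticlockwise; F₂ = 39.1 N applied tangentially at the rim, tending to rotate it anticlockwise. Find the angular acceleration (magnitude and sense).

α ≈ 5.60 rad/s², anticlockwise

I = ½MR² = (1/2)(24.9)(0.633)² = 4.989 kg·m².
Taking anticlockwise as positive: τ₁ = +(5.05)(0.633) = +3.197 N·m; τ₂ = +(39.1)(0.633) = +24.75 N·m.
Net torque τ = 27.95 N·m.
α = τ/I = 27.95/4.989 = 5.602 rad/s².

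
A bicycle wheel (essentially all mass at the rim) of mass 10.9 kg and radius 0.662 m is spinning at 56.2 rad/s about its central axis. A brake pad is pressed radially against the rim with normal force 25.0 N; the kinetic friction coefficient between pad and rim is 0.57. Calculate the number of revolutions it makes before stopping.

I = MR² = (10.9)(0.662)² = 4.777 kg·m².
Friction force f = μN = (0.57)(25.0) = 14.25 N at the rim; torque magnitude τ = fR = 9.433 N·m, opposing ω.
|α| = τ/I = 9.433/4.777 = 1.975 rad/s² (deceleration).
ω² = ω₀² − 2|α|θ with ω = 0 ⇒ θ = ω₀²/(2|α|) = 799.7 rad = 127.3 rev.

≈ 127 revolutions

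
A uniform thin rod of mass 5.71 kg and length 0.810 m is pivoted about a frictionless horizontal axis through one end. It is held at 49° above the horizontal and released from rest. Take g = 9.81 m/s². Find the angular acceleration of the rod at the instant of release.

About the pivot, I = (1/3)ML² = (1/3)(5.71)(0.810)² = 1.249 kg·m².
The weight acts at the center, a distance L/2 = 0.4050 m from the pivot; τ = Mg(L/2) cos 49° = 14.88 N·m.
α = τ/I = 14.88/1.249 = 11.92 rad/s².

α ≈ 11.9 rad/s²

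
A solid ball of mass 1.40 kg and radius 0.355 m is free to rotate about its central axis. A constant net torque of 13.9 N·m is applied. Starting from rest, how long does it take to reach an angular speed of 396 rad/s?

t ≈ 2.01 s

I = (2/5)MR² = (2/5)(1.40)(0.355)² = 0.07057 kg·m².
α = τ/I = 13.9/0.07057 = 197.0 rad/s².
ω = αt ⇒ t = ω/α = 396/197.0 = 2.011 s.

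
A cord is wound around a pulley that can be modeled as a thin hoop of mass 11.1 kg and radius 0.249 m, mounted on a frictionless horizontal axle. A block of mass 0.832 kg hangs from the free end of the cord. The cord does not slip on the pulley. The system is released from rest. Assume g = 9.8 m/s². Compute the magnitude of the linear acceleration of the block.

I = MR² = (11.1)(0.249)² = 0.6882 kg·m².
Block: mg − T = ma. Pulley: TR = Iα. No-slip: a = αR, so T = (I/R²)a = 11.10·a.
Then mg = (m + 11.10)a, so a = (0.832)(9.8)/(0.832 + 11.10) = 0.6833 m/s².

a ≈ 0.683 m/s²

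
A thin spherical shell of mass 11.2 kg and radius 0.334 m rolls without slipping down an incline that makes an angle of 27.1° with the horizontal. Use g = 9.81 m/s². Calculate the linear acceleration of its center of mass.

a ≈ 2.68 m/s²

Translation along the incline: Mg sinθ − f = Ma.
Rotation about the center: fR = Iα with I = (2/3)MR². No-slip gives a = αR, so f = (I/R²)a = (2/3)M a.
Substituting: Mg sinθ = (1 + 0.6667)Ma, so a = g sinθ/(1 + 0.6667) = (9.81) sin 27.1° / 1.667 = 2.681 m/s².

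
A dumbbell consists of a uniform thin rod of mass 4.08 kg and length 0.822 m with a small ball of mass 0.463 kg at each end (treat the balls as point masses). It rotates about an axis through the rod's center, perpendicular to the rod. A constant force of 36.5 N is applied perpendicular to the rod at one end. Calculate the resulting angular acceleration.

α ≈ 38.8 rad/s²

I_rod = (1/12)ML² = (1/12)(4.08)(0.822)² = 0.2297 kg·m².
I_balls = 2·m·(L/2)² = 2(0.463)(0.4110)² = 0.1564 kg·m².
Total I = 0.3862 kg·m².
τ = F·(L/2) = (36.5)(0.411) = 15.00 N·m.
α = τ/I = 15.00/0.3862 = 38.85 rad/s².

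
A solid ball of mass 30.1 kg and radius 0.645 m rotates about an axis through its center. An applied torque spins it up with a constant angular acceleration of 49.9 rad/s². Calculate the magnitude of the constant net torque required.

τ ≈ 250 N·m

I = (2/5)MR² = (2/5)(30.1)(0.645)² = 5.009 kg·m².
τ = Iα = (5.009)(49.90) = 249.9 N·m.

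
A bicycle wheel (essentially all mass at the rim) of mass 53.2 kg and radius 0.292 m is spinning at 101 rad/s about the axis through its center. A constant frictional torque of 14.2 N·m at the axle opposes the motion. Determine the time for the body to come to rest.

I = MR² = (53.2)(0.292)² = 4.536 kg·m².
The net torque has magnitude 14.2 N·m, opposing ω.
|α| = τ/I = 14.20/4.536 = 3.130 rad/s² (deceleration).
0 = ω₀ − |α|t ⇒ t = ω₀/|α| = 101/3.130 = 32.26 s.

t ≈ 32.3 s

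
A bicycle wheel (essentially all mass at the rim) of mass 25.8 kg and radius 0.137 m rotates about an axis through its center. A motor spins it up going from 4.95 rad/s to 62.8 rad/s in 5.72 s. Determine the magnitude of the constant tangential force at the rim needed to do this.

I = MR² = (25.8)(0.137)² = 0.4842 kg·m².
α = Δω/Δt = (62.8 − 4.95)/5.72 = 10.11 rad/s².
The required torque is τ = Iα = (0.4842)(10.11) = 4.897 N·m.
A tangential force at the rim gives τ = FR, so F = τ/R = 4.897/0.137 = 35.75 N.

F ≈ 35.7 N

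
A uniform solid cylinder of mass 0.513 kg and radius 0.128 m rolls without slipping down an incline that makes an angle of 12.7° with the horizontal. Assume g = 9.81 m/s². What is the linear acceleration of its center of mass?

Translation along the incline: Mg sinθ − f = Ma.
Rotation about the center: fR = Iα with I = ½MR². No-slip gives a = αR, so f = (I/R²)a = (1/2)M a.
Substituting: Mg sinθ = (1 + 0.5000)Ma, so a = g sinθ/(1 + 0.5000) = (9.81) sin 12.7° / 1.500 = 1.438 m/s².

a ≈ 1.44 m/s²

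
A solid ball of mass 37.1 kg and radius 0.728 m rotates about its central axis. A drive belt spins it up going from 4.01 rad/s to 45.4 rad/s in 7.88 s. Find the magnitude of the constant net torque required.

τ ≈ 41.3 N·m

I = (2/5)MR² = (2/5)(37.1)(0.728)² = 7.865 kg·m².
α = Δω/Δt = (45.4 − 4.01)/7.88 = 5.253 rad/s².
τ = Iα = (7.865)(5.253) = 41.31 N·m.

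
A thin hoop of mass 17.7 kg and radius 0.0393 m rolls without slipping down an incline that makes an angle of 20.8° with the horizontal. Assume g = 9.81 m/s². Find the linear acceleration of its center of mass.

a ≈ 1.74 m/s²

Translation along the incline: Mg sinθ − f = Ma.
Rotation about the center: fR = Iα with I = MR². No-slip gives a = αR, so f = (I/R²)a = M a.
Substituting: Mg sinθ = (1 + 1.000)Ma, so a = g sinθ/(1 + 1.000) = (9.81) sin 20.8° / 2.000 = 1.742 m/s².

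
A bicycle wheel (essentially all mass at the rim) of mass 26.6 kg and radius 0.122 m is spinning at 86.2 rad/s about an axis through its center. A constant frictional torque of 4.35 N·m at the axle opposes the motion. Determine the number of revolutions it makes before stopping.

≈ 53.8 revolutions

I = MR² = (26.6)(0.122)² = 0.3959 kg·m².
The net torque has magnitude 4.35 N·m, opposing ω.
|α| = τ/I = 4.350/0.3959 = 10.99 rad/s² (deceleration).
ω² = ω₀² − 2|α|θ with ω = 0 ⇒ θ = ω₀²/(2|α|) = 338.1 rad = 53.82 rev.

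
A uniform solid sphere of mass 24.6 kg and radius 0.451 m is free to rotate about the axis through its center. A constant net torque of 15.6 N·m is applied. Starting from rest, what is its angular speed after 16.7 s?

ω ≈ 130 rad/s

I = (2/5)MR² = (2/5)(24.6)(0.451)² = 2.001 kg·m².
α = τ/I = 15.6/2.001 = 7.794 rad/s².
ω = ω₀ + αt = 0 + (7.794)(16.7) = 130.2 rad/s.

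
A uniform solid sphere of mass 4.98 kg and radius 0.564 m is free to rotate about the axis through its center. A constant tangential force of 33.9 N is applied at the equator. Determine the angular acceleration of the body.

α ≈ 30.2 rad/s²

I = (2/5)MR² = (2/5)(4.98)(0.564)² = 0.6336 kg·m².
τ = F R = (33.9)(0.564) = 19.12 N·m.
Newton's second law for rotation, τ = Iα, gives α = τ/I = 19.12/0.6336 = 30.17 rad/s².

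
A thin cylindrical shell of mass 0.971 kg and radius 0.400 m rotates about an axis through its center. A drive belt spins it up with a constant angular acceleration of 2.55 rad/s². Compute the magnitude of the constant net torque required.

I = MR² = (0.971)(0.400)² = 0.1554 kg·m².
τ = Iα = (0.1554)(2.550) = 0.3962 N·m.

τ ≈ 0.396 N·m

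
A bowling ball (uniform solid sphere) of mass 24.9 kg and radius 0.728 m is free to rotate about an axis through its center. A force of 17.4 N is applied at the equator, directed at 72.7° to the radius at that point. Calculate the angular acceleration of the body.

α ≈ 2.29 rad/s²

I = (2/5)MR² = (2/5)(24.9)(0.728)² = 5.279 kg·m².
Only the tangential component produces torque: τ = F R sinθ = (17.4)(0.728) sin 72.7° = 12.09 N·m.
Newton's second law for rotation, τ = Iα, gives α = τ/I = 12.09/5.279 = 2.291 rad/s².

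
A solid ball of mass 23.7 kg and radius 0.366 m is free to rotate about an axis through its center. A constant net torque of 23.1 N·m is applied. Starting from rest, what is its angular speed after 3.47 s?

ω ≈ 63.1 rad/s

I = (2/5)MR² = (2/5)(23.7)(0.366)² = 1.270 kg·m².
α = τ/I = 23.1/1.270 = 18.19 rad/s².
ω = ω₀ + αt = 0 + (18.19)(3.47) = 63.12 rad/s.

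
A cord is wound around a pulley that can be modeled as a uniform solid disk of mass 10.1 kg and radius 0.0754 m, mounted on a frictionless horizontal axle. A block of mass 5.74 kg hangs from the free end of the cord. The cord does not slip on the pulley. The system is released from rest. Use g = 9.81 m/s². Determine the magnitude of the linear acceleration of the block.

a ≈ 5.22 m/s²

I = ½MR² = (1/2)(10.1)(0.0754)² = 0.02871 kg·m².
Block: mg − T = ma. Pulley: TR = Iα. No-slip: a = αR, so T = (I/R²)a = 5.050·a.
Then mg = (m + 5.050)a, so a = (5.74)(9.81)/(5.74 + 5.050) = 5.219 m/s².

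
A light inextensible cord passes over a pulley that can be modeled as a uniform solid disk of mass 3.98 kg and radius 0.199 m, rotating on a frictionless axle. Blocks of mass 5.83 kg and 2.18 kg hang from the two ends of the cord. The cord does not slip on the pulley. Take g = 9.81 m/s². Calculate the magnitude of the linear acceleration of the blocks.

I = ½MR² = (1/2)(3.98)(0.199)² = 0.07881 kg·m².
Heavier block: m₁g − T₁ = m₁a. Lighter block: T₂ − m₂g = m₂a.
Pulley: (T₁ − T₂)R = Iα = I(a/R), so T₁ − T₂ = (I/R²)a = (1/2)M_p a = 1.990·a.
Adding the three: (m₁ − m₂)g = (m₁ + m₂ + 1.990)a, so a = (5.83 − 2.18)(9.81)/(5.83 + 2.18 + 1.990) = 3.581 m/s².

a ≈ 3.58 m/s²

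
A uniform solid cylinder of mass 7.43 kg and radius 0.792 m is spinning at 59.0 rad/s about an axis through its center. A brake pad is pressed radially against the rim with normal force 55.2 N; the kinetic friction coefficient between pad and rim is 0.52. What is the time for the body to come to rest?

t ≈ 6.05 s

I = ½MR² = (1/2)(7.43)(0.792)² = 2.330 kg·m².
Friction force f = μN = (0.52)(55.2) = 28.70 N at the rim; torque magnitude τ = fR = 22.73 N·m, opposing ω.
|α| = τ/I = 22.73/2.330 = 9.756 rad/s² (deceleration).
0 = ω₀ − |α|t ⇒ t = ω₀/|α| = 59.0/9.756 = 6.048 s.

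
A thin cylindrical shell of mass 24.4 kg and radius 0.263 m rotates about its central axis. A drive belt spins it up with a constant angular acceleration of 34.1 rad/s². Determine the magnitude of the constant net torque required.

τ ≈ 57.6 N·m

I = MR² = (24.4)(0.263)² = 1.688 kg·m².
τ = Iα = (1.688)(34.10) = 57.55 N·m.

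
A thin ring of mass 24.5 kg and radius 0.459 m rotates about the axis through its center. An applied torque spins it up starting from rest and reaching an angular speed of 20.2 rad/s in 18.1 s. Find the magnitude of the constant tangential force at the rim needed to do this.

F ≈ 12.6 N

I = MR² = (24.5)(0.459)² = 5.162 kg·m².
α = Δω/Δt = (20.2 − 0)/18.1 = 1.116 rad/s².
The required torque is τ = Iα = (5.162)(1.116) = 5.761 N·m.
A tangential force at the rim gives τ = FR, so F = τ/R = 5.761/0.459 = 12.55 N.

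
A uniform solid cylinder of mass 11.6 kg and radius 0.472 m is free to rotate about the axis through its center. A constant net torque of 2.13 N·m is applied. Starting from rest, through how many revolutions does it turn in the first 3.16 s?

≈ 1.31 revolutions

I = ½MR² = (1/2)(11.6)(0.472)² = 1.292 kg·m².
α = τ/I = 2.13/1.292 = 1.648 rad/s².
θ = ½αt² = ½(1.648)(3.16)² = 8.230 rad.
Revolutions = θ/(2π) = 1.310.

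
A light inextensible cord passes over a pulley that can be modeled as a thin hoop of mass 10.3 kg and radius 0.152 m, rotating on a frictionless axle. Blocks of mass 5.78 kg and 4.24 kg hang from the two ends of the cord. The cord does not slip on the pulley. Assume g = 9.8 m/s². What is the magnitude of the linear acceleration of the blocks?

I = MR² = (10.3)(0.152)² = 0.2380 kg·m².
Heavier block: m₁g − T₁ = m₁a. Lighter block: T₂ − m₂g = m₂a.
Pulley: (T₁ − T₂)R = Iα = I(a/R), so T₁ − T₂ = (I/R²)a = 1·M_p a = 10.30·a.
Adding the three: (m₁ − m₂)g = (m₁ + m₂ + 10.30)a, so a = (5.78 − 4.24)(9.8)/(5.78 + 4.24 + 10.30) = 0.7427 m/s².

a ≈ 0.743 m/s²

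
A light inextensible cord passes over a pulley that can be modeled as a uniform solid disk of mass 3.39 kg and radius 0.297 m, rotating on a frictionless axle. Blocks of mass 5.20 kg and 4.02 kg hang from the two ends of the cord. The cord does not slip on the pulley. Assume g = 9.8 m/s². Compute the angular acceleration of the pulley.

α ≈ 3.57 rad/s²

I = ½MR² = (1/2)(3.39)(0.297)² = 0.1495 kg·m².
Heavier block: m₁g − T₁ = m₁a. Lighter block: T₂ − m₂g = m₂a.
Pulley: (T₁ − T₂)R = Iα = I(a/R), so T₁ − T₂ = (I/R²)a = (1/2)M_p a = 1.695·a.
Adding the three: (m₁ − m₂)g = (m₁ + m₂ + 1.695)a, so a = (5.20 − 4.02)(9.8)/(5.20 + 4.02 + 1.695) = 1.059 m/s².
α = a/R = 1.059/0.297 = 3.567 rad/s².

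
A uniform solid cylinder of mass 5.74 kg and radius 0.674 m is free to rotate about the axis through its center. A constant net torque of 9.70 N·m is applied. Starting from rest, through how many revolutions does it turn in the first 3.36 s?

I = ½MR² = (1/2)(5.74)(0.674)² = 1.304 kg·m².
α = τ/I = 9.70/1.304 = 7.440 rad/s².
θ = ½αt² = ½(7.440)(3.36)² = 42.00 rad.
Revolutions = θ/(2π) = 6.684.

≈ 6.68 revolutions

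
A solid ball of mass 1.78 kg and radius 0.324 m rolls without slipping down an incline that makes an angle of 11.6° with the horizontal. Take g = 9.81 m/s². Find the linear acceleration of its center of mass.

a ≈ 1.41 m/s²

Translation along the incline: Mg sinθ − f = Ma.
Rotation about the center: fR = Iα with I = (2/5)MR². No-slip gives a = αR, so f = (I/R²)a = (2/5)M a.
Substituting: Mg sinθ = (1 + 0.4000)Ma, so a = g sinθ/(1 + 0.4000) = (9.81) sin 11.6° / 1.400 = 1.409 m/s².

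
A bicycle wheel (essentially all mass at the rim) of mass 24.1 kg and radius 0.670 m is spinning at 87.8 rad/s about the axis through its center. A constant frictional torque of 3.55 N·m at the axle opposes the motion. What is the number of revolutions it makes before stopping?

I = MR² = (24.1)(0.670)² = 10.82 kg·m².
The net torque has magnitude 3.55 N·m, opposing ω.
|α| = τ/I = 3.550/10.82 = 0.3281 rad/s² (deceleration).
ω² = ω₀² − 2|α|θ with ω = 0 ⇒ θ = ω₀²/(2|α|) = 11750 rad = 1869 rev.

≈ 1870 revolutions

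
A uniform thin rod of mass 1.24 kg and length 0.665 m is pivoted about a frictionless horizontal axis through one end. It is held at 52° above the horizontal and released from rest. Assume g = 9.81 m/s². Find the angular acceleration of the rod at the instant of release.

α ≈ 13.6 rad/s²

About the pivot, I = (1/3)ML² = (1/3)(1.24)(0.665)² = 0.1828 kg·m².
The weight acts at the center, a distance L/2 = 0.3325 m from the pivot; τ = Mg(L/2) cos 52° = 2.490 N·m.
α = τ/I = 2.490/0.1828 = 13.62 rad/s².
(Equivalently α = (3g/(2L)) cos 52° = 13.62 rad/s².)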